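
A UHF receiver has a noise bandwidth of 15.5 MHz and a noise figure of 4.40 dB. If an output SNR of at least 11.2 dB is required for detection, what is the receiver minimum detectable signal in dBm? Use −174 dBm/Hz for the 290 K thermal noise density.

Sensitivity = −174 + 10 log₁₀(B) + NF + SNR_min
= −174 + 71.9 + 4.40 + 11.2
= −86.50 dBm → −86.5 dBm

−86.5 dBm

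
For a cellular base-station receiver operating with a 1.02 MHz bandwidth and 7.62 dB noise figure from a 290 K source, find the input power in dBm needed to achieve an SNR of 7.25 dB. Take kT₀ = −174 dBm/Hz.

Sensitivity = −174 + 10 log₁₀(B) + NF + SNR_min
= −174 + 60.09 + 7.62 + 7.25
= −99.04 dBm → −99.0 dBm

−99.0 dBm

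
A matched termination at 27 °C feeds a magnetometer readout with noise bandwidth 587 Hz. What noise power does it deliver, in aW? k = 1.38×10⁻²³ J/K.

2.43 aW

T = 27 °C + 273.15 = 300.15 K
P_n = kTB = 1.38×10⁻²³ × 300.15 × 5.87×10² = 2.43×10⁻¹⁸ W = 2.43 aW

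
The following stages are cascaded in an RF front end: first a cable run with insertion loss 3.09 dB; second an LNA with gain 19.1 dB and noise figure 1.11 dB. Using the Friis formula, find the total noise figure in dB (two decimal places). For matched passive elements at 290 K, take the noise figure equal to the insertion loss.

4.20 dB

Convert to linear (a loss of L dB is a gain of −L dB): F_i = 10^(NF_i/10), G_i = 10^(G_i,dB/10)
  Stage 1: F_1 = 10^(3.09/10) = 2.037, G_1 = 10^(−3.09/10) = 0.4909
  Stage 2: F_2 = 10^(1.11/10) = 1.291, G_2 = 10^(19.1/10) = 81.28
Friis cascade:
  F = 2.037 + (1.291 − 1)/0.4909 = 2.630
NF = 10 log₁₀(2.630) = 4.20 dB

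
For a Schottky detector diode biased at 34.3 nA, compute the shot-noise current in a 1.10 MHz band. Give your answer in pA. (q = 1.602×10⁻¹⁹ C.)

110 pA

I_n = √(2qI·B)
2qI·B = 2 × 1.602×10⁻¹⁹ × 3.43×10⁻⁸ × 1.10×10⁶ = 1.21×10⁻²⁰ A²
I_n = √(1.21×10⁻²⁰) = 1.10×10⁻¹⁰ A = 110 pA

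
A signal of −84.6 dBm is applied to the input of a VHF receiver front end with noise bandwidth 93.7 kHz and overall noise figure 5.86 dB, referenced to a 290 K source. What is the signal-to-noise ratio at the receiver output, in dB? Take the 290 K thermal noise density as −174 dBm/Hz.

Noise floor: N = −174 + 10 log₁₀(B) + NF
10 log₁₀(9.37×10⁴) = 49.72 dB
N = −174 + 49.72 + 5.86 = −118.42 dBm
SNR = P_sig − N = −84.6 − (−118.42) = 33.82 dB → 33.8 dB

33.8 dB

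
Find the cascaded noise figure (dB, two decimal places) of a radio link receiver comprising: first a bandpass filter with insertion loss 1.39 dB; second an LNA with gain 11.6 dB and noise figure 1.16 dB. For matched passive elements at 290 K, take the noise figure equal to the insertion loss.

2.55 dB

Convert to linear (a loss of L dB is a gain of −L dB): F_i = 10^(NF_i/10), G_i = 10^(G_i,dB/10)
  Stage 1: F_1 = 10^(1.39/10) = 1.377, G_1 = 10^(−1.39/10) = 0.7261
  Stage 2: F_2 = 10^(1.16/10) = 1.306, G_2 = 10^(11.6/10) = 14.45
Friis cascade:
  F = 1.377 + (1.306 − 1)/0.7261 = 1.799
NF = 10 log₁₀(1.799) = 2.55 dB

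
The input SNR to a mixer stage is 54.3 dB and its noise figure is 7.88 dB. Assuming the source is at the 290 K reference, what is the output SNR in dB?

By definition F = SNR_in/SNR_out, so in dB: SNR_out = SNR_in − NF
SNR_out = 54.3 − 7.88 = 46.42 dB

46.42 dB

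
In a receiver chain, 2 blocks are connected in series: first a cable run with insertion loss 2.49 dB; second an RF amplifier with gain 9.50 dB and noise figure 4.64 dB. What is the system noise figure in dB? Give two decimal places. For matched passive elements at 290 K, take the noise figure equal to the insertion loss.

Convert to linear (a loss of L dB is a gain of −L dB): F_i = 10^(NF_i/10), G_i = 10^(G_i,dB/10)
  Stage 1: F_1 = 10^(2.49/10) = 1.774, G_1 = 10^(−2.49/10) = 0.5636
  Stage 2: F_2 = 10^(4.64/10) = 2.911, G_2 = 10^(9.50/10) = 8.913
Friis cascade:
  F = 1.774 + (2.911 − 1)/0.5636 = 5.164
NF = 10 log₁₀(5.164) = 7.13 dB

7.13 dB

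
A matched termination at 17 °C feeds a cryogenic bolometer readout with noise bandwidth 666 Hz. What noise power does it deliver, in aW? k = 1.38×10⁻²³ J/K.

T = 17 °C + 273.15 = 290.15 K
P_n = kTB = 1.38×10⁻²³ × 290.15 × 6.66×10² = 2.67×10⁻¹⁸ W = 2.67 aW

2.67 aW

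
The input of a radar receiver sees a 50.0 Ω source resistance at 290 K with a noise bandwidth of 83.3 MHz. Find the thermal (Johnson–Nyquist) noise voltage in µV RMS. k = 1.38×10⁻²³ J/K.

8.17 µV

V_n = √(4kTRB)
4kTRB = 4 × 1.38×10⁻²³ × 290 × 5.00×10¹ × 8.33×10⁷ = 6.67×10⁻¹¹ V²
V_n = √(6.67×10⁻¹¹) = 8.17×10⁻⁶ V = 8.17 µV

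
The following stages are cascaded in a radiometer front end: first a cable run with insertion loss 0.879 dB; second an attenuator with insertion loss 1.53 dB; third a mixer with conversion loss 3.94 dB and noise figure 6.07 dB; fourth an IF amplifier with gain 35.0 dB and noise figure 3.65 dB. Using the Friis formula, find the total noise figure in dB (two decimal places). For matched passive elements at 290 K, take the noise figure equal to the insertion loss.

Convert to linear (a loss of L dB is a gain of −L dB): F_i = 10^(NF_i/10), G_i = 10^(G_i,dB/10)
  Stage 1: F_1 = 10^(0.879/10) = 1.224, G_1 = 10^(−0.879/10) = 0.8168
  Stage 2: F_2 = 10^(1.53/10) = 1.422, G_2 = 10^(−1.53/10) = 0.7031
  Stage 3: F_3 = 10^(6.07/10) = 4.046, G_3 = 10^(−3.94/10) = 0.4036
  Stage 4: F_4 = 10^(3.65/10) = 2.317, G_4 = 10^(35.0/10) = 3162
Friis cascade:
  F = 1.224 + (1.422 − 1)/0.8168 + (4.046 − 1)/0.5742 + (2.317 − 1)/0.2318 = 12.73
NF = 10 log₁₀(12.73) = 11.05 dB

11.05 dB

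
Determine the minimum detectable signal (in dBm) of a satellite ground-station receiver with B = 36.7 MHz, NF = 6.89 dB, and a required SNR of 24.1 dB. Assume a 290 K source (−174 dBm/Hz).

−67.4 dBm

Sensitivity = −174 + 10 log₁₀(B) + NF + SNR_min
= −174 + 75.65 + 6.89 + 24.1
= −67.36 dBm → −67.4 dBm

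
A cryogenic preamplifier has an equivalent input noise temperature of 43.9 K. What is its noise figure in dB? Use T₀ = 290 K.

F = 1 + T_e/T₀ = 1 + 43.9/290 = 1.15138
NF = 10 log₁₀(1.15138) = 0.612 dB

0.612 dB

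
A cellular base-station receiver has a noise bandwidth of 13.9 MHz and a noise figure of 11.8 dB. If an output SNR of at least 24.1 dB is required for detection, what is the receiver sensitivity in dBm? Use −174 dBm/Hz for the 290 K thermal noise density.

Sensitivity = −174 + 10 log₁₀(B) + NF + SNR_min
= −174 + 71.43 + 11.8 + 24.1
= −66.67 dBm → −66.7 dBm

−66.7 dBm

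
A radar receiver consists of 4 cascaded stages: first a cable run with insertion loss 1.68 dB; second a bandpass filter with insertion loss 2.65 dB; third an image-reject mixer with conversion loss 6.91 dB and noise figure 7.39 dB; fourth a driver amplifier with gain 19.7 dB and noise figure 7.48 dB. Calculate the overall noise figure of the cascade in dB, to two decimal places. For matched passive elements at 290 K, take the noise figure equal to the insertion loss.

Convert to linear (a loss of L dB is a gain of −L dB): F_i = 10^(NF_i/10), G_i = 10^(G_i,dB/10)
  Stage 1: F_1 = 10^(1.68/10) = 1.472, G_1 = 10^(−1.68/10) = 0.6792
  Stage 2: F_2 = 10^(2.65/10) = 1.841, G_2 = 10^(−2.65/10) = 0.5433
  Stage 3: F_3 = 10^(7.39/10) = 5.483, G_3 = 10^(−6.91/10) = 0.2037
  Stage 4: F_4 = 10^(7.48/10) = 5.598, G_4 = 10^(19.7/10) = 93.33
Friis cascade:
  F = 1.472 + (1.841 − 1)/0.6792 + (5.483 − 1)/0.3690 + (5.598 − 1)/0.07516 = 76.03
NF = 10 log₁₀(76.03) = 18.81 dB

18.81 dB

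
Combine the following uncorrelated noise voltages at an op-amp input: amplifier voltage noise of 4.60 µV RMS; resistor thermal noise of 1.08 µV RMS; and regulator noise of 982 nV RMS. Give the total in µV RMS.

Uncorrelated sources add in power (mean-square): V_tot = √(ΣV_i²)
V_tot = √[(4.60×10⁻⁶)² + (1.08×10⁻⁶)² + (9.82×10⁻⁷)²] = 4.83×10⁻⁶ V = 4.83 µV

4.83 µV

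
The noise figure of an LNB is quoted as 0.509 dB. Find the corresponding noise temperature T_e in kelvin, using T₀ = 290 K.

F = 10^(0.509/10) = 1.12435
T_e = (F − 1)·T₀ = (1.12435 − 1) × 290 = 36.1 K

36.1 K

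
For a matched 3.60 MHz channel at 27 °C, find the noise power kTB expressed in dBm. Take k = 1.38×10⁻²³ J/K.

T = 27 °C + 273.15 = 300.15 K
P_n = kTB = 1.38×10⁻²³ × 300.15 × 3.60×10⁶ = 1.49×10⁻¹⁴ W
In dBm: 10 log₁₀(1.49×10⁻¹⁴ / 10⁻³) = −108.3 dBm

−108.3 dBm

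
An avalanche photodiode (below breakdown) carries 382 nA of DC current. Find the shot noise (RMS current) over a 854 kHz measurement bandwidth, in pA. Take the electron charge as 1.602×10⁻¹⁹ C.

I_n = √(2qI·B)
2qI·B = 2 × 1.602×10⁻¹⁹ × 3.82×10⁻⁷ × 8.54×10⁵ = 1.05×10⁻¹⁹ A²
I_n = √(1.05×10⁻¹⁹) = 3.23×10⁻¹⁰ A = 323 pA

323 pA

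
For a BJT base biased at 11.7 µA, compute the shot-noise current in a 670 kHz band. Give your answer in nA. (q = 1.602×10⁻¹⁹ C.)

I_n = √(2qI·B)
2qI·B = 2 × 1.602×10⁻¹⁹ × 1.17×10⁻⁵ × 6.70×10⁵ = 2.51×10⁻¹⁸ A²
I_n = √(2.51×10⁻¹⁸) = 1.58×10⁻⁹ A = 1.58 nA

1.58 nA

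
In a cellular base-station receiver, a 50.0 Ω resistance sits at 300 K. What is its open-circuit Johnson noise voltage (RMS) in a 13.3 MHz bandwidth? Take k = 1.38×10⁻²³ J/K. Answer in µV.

V_n = √(4kTRB)
4kTRB = 4 × 1.38×10⁻²³ × 300 × 5.00×10¹ × 1.33×10⁷ = 1.10×10⁻¹¹ V²
V_n = √(1.10×10⁻¹¹) = 3.32×10⁻⁶ V = 3.32 µV

3.32 µV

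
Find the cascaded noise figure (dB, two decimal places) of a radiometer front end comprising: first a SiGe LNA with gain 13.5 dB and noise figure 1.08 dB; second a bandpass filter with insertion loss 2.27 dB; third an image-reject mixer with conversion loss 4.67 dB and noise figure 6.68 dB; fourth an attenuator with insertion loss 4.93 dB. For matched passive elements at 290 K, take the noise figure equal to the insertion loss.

3.13 dB

Convert to linear (a loss of L dB is a gain of −L dB): F_i = 10^(NF_i/10), G_i = 10^(G_i,dB/10)
  Stage 1: F_1 = 10^(1.08/10) = 1.282, G_1 = 10^(13.5/10) = 22.39
  Stage 2: F_2 = 10^(2.27/10) = 1.687, G_2 = 10^(−2.27/10) = 0.5929
  Stage 3: F_3 = 10^(6.68/10) = 4.656, G_3 = 10^(−4.67/10) = 0.3412
  Stage 4: F_4 = 10^(4.93/10) = 3.112, G_4 = 10^(−4.93/10) = 0.3214
Friis cascade:
  F = 1.282 + (1.687 − 1)/22.39 + (4.656 − 1)/13.27 + (3.112 − 1)/4.529 = 2.055
NF = 10 log₁₀(2.055) = 3.13 dB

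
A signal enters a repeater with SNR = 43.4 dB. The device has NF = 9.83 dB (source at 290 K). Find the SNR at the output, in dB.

33.57 dB

By definition F = SNR_in/SNR_out, so in dB: SNR_out = SNR_in − NF
SNR_out = 43.4 − 9.83 = 33.57 dB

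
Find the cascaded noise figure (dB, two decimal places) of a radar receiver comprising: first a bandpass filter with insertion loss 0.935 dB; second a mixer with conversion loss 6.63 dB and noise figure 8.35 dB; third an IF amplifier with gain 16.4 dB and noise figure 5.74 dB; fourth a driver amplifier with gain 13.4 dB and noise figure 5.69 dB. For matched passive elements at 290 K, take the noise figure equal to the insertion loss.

13.90 dB

Convert to linear (a loss of L dB is a gain of −L dB): F_i = 10^(NF_i/10), G_i = 10^(G_i,dB/10)
  Stage 1: F_1 = 10^(0.935/10) = 1.240, G_1 = 10^(−0.935/10) = 0.8063
  Stage 2: F_2 = 10^(8.35/10) = 6.839, G_2 = 10^(−6.63/10) = 0.2173
  Stage 3: F_3 = 10^(5.74/10) = 3.750, G_3 = 10^(16.4/10) = 43.65
  Stage 4: F_4 = 10^(5.69/10) = 3.707, G_4 = 10^(13.4/10) = 21.88
Friis cascade:
  F = 1.240 + (6.839 − 1)/0.8063 + (3.750 − 1)/0.1752 + (3.707 − 1)/7.647 = 24.53
NF = 10 log₁₀(24.53) = 13.90 dB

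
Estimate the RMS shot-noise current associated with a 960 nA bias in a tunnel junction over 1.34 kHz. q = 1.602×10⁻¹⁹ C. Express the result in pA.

I_n = √(2qI·B)
2qI·B = 2 × 1.602×10⁻¹⁹ × 9.60×10⁻⁷ × 1.34×10³ = 4.12×10⁻²² A²
I_n = √(4.12×10⁻²²) = 2.03×10⁻¹¹ A = 20.3 pA

20.3 pA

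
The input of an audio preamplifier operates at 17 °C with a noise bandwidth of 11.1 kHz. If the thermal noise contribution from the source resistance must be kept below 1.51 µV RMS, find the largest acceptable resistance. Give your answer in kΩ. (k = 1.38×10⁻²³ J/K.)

12.8 kΩ

T = 17 °C + 273.15 = 290.15 K
Johnson–Nyquist: V_n = √(4kTRB) ⇒ R = V_n² / (4kTB)
4kTB = 4 × 1.38×10⁻²³ × 290.15 × 1.11×10⁴ = 1.78×10⁻¹⁶
R = (1.51×10⁻⁶)² / 1.78×10⁻¹⁶ = 1.28×10⁴ Ω = 12.8 kΩ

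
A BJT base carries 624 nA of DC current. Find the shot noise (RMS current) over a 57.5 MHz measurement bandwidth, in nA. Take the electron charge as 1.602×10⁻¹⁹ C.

3.39 nA

I_n = √(2qI·B)
2qI·B = 2 × 1.602×10⁻¹⁹ × 6.24×10⁻⁷ × 5.75×10⁷ = 1.15×10⁻¹⁷ A²
I_n = √(1.15×10⁻¹⁷) = 3.39×10⁻⁹ A = 3.39 nA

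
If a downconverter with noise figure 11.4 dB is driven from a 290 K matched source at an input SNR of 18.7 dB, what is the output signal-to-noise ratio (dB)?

7.3 dB

By definition F = SNR_in/SNR_out, so in dB: SNR_out = SNR_in − NF
SNR_out = 18.7 − 11.4 = 7.3 dB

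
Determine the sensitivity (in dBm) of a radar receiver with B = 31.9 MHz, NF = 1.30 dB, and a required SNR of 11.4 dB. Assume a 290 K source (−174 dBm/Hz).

Sensitivity = −174 + 10 log₁₀(B) + NF + SNR_min
= −174 + 75.04 + 1.30 + 11.4
= −86.26 dBm → −86.3 dBm

−86.3 dBm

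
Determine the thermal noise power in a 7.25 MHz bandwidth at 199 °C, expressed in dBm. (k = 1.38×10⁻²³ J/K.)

−103.3 dBm

T = 199 °C + 273.15 = 472.15 K
P_n = kTB = 1.38×10⁻²³ × 472.15 × 7.25×10⁶ = 4.72×10⁻¹⁴ W
In dBm: 10 log₁₀(4.72×10⁻¹⁴ / 10⁻³) = −103.3 dBm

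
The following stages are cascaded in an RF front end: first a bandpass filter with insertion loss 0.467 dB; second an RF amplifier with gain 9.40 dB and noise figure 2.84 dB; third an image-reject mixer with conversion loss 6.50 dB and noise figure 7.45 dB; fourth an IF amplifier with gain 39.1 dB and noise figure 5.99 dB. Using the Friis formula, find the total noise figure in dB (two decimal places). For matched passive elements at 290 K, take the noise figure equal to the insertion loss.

Convert to linear (a loss of L dB is a gain of −L dB): F_i = 10^(NF_i/10), G_i = 10^(G_i,dB/10)
  Stage 1: F_1 = 10^(0.467/10) = 1.114, G_1 = 10^(−0.467/10) = 0.8980
  Stage 2: F_2 = 10^(2.84/10) = 1.923, G_2 = 10^(9.40/10) = 8.710
  Stage 3: F_3 = 10^(7.45/10) = 5.559, G_3 = 10^(−6.50/10) = 0.2239
  Stage 4: F_4 = 10^(5.99/10) = 3.972, G_4 = 10^(39.1/10) = 8128
Friis cascade:
  F = 1.114 + (1.923 − 1)/0.8980 + (5.559 − 1)/7.822 + (3.972 − 1)/1.751 = 4.421
NF = 10 log₁₀(4.421) = 6.46 dB

6.46 dB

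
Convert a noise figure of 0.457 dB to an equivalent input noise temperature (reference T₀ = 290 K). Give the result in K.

F = 10^(0.457/10) = 1.11096
T_e = (F − 1)·T₀ = (1.11096 − 1) × 290 = 32.2 K

32.2 K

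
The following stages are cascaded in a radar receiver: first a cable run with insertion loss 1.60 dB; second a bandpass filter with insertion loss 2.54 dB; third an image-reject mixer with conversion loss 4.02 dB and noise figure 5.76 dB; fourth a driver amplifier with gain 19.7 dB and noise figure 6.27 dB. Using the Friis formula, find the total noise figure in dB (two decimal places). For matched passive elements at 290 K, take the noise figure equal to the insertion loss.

Convert to linear (a loss of L dB is a gain of −L dB): F_i = 10^(NF_i/10), G_i = 10^(G_i,dB/10)
  Stage 1: F_1 = 10^(1.60/10) = 1.445, G_1 = 10^(−1.60/10) = 0.6918
  Stage 2: F_2 = 10^(2.54/10) = 1.795, G_2 = 10^(−2.54/10) = 0.5572
  Stage 3: F_3 = 10^(5.76/10) = 3.767, G_3 = 10^(−4.02/10) = 0.3963
  Stage 4: F_4 = 10^(6.27/10) = 4.236, G_4 = 10^(19.7/10) = 93.33
Friis cascade:
  F = 1.445 + (1.795 − 1)/0.6918 + (3.767 − 1)/0.3855 + (4.236 − 1)/0.1528 = 30.96
NF = 10 log₁₀(30.96) = 14.91 dB

14.91 dB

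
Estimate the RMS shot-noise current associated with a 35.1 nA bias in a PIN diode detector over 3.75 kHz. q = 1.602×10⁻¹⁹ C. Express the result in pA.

I_n = √(2qI·B)
2qI·B = 2 × 1.602×10⁻¹⁹ × 3.51×10⁻⁸ × 3.75×10³ = 4.22×10⁻²³ A²
I_n = √(4.22×10⁻²³) = 6.49×10⁻¹² A = 6.49 pA

6.49 pA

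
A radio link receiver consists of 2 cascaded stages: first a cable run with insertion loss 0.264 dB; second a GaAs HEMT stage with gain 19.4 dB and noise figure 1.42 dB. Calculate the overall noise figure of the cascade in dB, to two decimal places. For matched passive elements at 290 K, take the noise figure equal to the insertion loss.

Convert to linear (a loss of L dB is a gain of −L dB): F_i = 10^(NF_i/10), G_i = 10^(G_i,dB/10)
  Stage 1: F_1 = 10^(0.264/10) = 1.063, G_1 = 10^(−0.264/10) = 0.9410
  Stage 2: F_2 = 10^(1.42/10) = 1.387, G_2 = 10^(19.4/10) = 87.10
Friis cascade:
  F = 1.063 + (1.387 − 1)/0.9410 = 1.474
NF = 10 log₁₀(1.474) = 1.68 dB

1.68 dB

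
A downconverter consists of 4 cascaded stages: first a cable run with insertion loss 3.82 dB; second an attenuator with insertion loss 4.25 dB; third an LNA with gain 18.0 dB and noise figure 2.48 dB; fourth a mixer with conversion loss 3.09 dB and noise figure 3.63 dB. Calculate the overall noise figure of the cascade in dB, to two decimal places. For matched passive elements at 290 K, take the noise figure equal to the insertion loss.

10.60 dB

Convert to linear (a loss of L dB is a gain of −L dB): F_i = 10^(NF_i/10), G_i = 10^(G_i,dB/10)
  Stage 1: F_1 = 10^(3.82/10) = 2.410, G_1 = 10^(−3.82/10) = 0.4150
  Stage 2: F_2 = 10^(4.25/10) = 2.661, G_2 = 10^(−4.25/10) = 0.3758
  Stage 3: F_3 = 10^(2.48/10) = 1.770, G_3 = 10^(18.0/10) = 63.10
  Stage 4: F_4 = 10^(3.63/10) = 2.307, G_4 = 10^(−3.09/10) = 0.4909
Friis cascade:
  F = 2.410 + (2.661 − 1)/0.4150 + (1.770 − 1)/0.1560 + (2.307 − 1)/9.840 = 11.48
NF = 10 log₁₀(11.48) = 10.60 dB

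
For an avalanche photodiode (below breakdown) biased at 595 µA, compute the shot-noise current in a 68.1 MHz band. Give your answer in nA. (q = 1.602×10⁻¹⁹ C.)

114 nA

I_n = √(2qI·B)
2qI·B = 2 × 1.602×10⁻¹⁹ × 5.95×10⁻⁴ × 6.81×10⁷ = 1.30×10⁻¹⁴ A²
I_n = √(1.30×10⁻¹⁴) = 1.14×10⁻⁷ A = 114 nA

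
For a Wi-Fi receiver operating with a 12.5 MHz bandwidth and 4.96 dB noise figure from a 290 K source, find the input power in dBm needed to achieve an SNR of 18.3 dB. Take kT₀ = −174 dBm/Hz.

−79.8 dBm

Sensitivity = −174 + 10 log₁₀(B) + NF + SNR_min
= −174 + 70.97 + 4.96 + 18.3
= −79.77 dBm → −79.8 dBm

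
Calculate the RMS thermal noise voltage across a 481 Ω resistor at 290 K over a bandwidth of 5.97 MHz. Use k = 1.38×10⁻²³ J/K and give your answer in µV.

6.78 µV

V_n = √(4kTRB)
4kTRB = 4 × 1.38×10⁻²³ × 290 × 4.81×10² × 5.97×10⁶ = 4.60×10⁻¹¹ V²
V_n = √(4.60×10⁻¹¹) = 6.78×10⁻⁶ V = 6.78 µV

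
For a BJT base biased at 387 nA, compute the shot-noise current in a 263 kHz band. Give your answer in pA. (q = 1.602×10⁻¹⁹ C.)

181 pA

I_n = √(2qI·B)
2qI·B = 2 × 1.602×10⁻¹⁹ × 3.87×10⁻⁷ × 2.63×10⁵ = 3.26×10⁻²⁰ A²
I_n = √(3.26×10⁻²⁰) = 1.81×10⁻¹⁰ A = 181 pA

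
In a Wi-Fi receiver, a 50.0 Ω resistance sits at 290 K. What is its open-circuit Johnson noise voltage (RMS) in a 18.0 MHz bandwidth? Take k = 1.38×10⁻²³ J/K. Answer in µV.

V_n = √(4kTRB)
4kTRB = 4 × 1.38×10⁻²³ × 290 × 5.00×10¹ × 1.80×10⁷ = 1.44×10⁻¹¹ V²
V_n = √(1.44×10⁻¹¹) = 3.80×10⁻⁶ V = 3.80 µV

3.80 µV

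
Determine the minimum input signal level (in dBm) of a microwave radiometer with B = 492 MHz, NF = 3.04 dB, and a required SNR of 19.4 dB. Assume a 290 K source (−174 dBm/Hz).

Sensitivity = −174 + 10 log₁₀(B) + NF + SNR_min
= −174 + 86.92 + 3.04 + 19.4
= −64.64 dBm → −64.6 dBm

−64.6 dBm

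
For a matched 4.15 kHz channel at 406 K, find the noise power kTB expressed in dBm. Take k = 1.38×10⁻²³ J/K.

−136.3 dBm

P_n = kTB = 1.38×10⁻²³ × 406 × 4.15×10³ = 2.33×10⁻¹⁷ W
In dBm: 10 log₁₀(2.33×10⁻¹⁷ / 10⁻³) = −136.3 dBm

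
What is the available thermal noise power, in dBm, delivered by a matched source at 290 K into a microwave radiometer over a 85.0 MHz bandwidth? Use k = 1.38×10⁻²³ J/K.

−94.7 dBm

P_n = kTB = 1.38×10⁻²³ × 290 × 8.50×10⁷ = 3.40×10⁻¹³ W
In dBm: 10 log₁₀(3.40×10⁻¹³ / 10⁻³) = −94.7 dBm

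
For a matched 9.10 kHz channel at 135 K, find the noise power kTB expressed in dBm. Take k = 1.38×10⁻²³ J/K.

−137.7 dBm

P_n = kTB = 1.38×10⁻²³ × 135 × 9.10×10³ = 1.70×10⁻¹⁷ W
In dBm: 10 log₁₀(1.70×10⁻¹⁷ / 10⁻³) = −137.7 dBm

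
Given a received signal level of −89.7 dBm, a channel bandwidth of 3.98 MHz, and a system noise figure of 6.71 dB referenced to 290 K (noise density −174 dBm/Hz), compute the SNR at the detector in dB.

Noise floor: N = −174 + 10 log₁₀(B) + NF
10 log₁₀(3.98×10⁶) = 66 dB
N = −174 + 66 + 6.71 = −101.29 dBm
SNR = P_sig − N = −89.7 − (−101.29) = 11.59 dB → 11.6 dB

11.6 dB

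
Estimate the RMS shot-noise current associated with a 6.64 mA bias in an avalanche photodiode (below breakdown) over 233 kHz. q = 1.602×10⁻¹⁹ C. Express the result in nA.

22.3 nA

I_n = √(2qI·B)
2qI·B = 2 × 1.602×10⁻¹⁹ × 6.64×10⁻³ × 2.33×10⁵ = 4.96×10⁻¹⁶ A²
I_n = √(4.96×10⁻¹⁶) = 2.23×10⁻⁸ A = 22.3 nA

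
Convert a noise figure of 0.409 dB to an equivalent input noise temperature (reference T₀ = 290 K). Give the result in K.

28.6 K

F = 10^(0.409/10) = 1.09875
T_e = (F − 1)·T₀ = (1.09875 − 1) × 290 = 28.6 K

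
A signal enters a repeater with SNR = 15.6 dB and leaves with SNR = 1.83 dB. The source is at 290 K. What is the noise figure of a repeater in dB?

NF (dB) = SNR_in(dB) − SNR_out(dB) when the source is at T₀
NF = 15.6 − 1.83 = 13.77 dB

13.77 dB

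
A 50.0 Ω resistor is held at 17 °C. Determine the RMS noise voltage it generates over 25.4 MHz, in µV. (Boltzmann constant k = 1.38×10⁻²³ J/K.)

4.51 µV

T = 17 °C + 273.15 = 290.15 K
V_n = √(4kTRB)
4kTRB = 4 × 1.38×10⁻²³ × 290.15 × 5.00×10¹ × 2.54×10⁷ = 2.03×10⁻¹¹ V²
V_n = √(2.03×10⁻¹¹) = 4.51×10⁻⁶ V = 4.51 µV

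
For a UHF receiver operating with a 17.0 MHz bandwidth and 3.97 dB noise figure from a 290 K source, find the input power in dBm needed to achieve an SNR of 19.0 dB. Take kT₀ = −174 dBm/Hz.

Sensitivity = −174 + 10 log₁₀(B) + NF + SNR_min
= −174 + 72.3 + 3.97 + 19.0
= −78.73 dBm → −78.7 dBm

−78.7 dBm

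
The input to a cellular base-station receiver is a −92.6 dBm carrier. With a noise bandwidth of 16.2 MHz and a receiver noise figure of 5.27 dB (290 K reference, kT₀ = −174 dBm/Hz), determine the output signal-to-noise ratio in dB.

Noise floor: N = −174 + 10 log₁₀(B) + NF
10 log₁₀(1.62×10⁷) = 72.1 dB
N = −174 + 72.1 + 5.27 = −96.63 dBm
SNR = P_sig − N = −92.6 − (−96.63) = 4.03 dB → 4.0 dB

4.0 dB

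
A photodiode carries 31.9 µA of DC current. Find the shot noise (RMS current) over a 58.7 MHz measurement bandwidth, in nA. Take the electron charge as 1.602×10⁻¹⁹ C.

I_n = √(2qI·B)
2qI·B = 2 × 1.602×10⁻¹⁹ × 3.19×10⁻⁵ × 5.87×10⁷ = 6.00×10⁻¹⁶ A²
I_n = √(6.00×10⁻¹⁶) = 2.45×10⁻⁸ A = 24.5 nA

24.5 nA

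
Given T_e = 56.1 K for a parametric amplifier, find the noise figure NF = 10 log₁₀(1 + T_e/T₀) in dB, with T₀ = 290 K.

F = 1 + T_e/T₀ = 1 + 56.1/290 = 1.19345
NF = 10 log₁₀(1.19345) = 0.768 dB

0.768 dB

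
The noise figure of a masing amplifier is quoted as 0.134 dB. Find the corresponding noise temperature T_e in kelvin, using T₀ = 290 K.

F = 10^(0.134/10) = 1.03134
T_e = (F − 1)·T₀ = (1.03134 − 1) × 290 = 9.09 K

9.09 K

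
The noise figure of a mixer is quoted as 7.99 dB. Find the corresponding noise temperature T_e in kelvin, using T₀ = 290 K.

1536 K

F = 10^(7.99/10) = 6.29506
T_e = (F − 1)·T₀ = (6.29506 − 1) × 290 = 1536 K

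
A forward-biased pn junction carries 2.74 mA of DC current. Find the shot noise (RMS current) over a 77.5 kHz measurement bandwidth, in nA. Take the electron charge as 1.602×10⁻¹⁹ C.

I_n = √(2qI·B)
2qI·B = 2 × 1.602×10⁻¹⁹ × 2.74×10⁻³ × 7.75×10⁴ = 6.80×10⁻¹⁷ A²
I_n = √(6.80×10⁻¹⁷) = 8.25×10⁻⁹ A = 8.25 nA

8.25 nA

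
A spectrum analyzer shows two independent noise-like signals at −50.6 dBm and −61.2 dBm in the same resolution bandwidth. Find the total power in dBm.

Convert to linear, add, convert back:
P₁ = 8.71×10⁻⁹ W, P₂ = 7.59×10⁻¹⁰ W
P_tot = 9.47×10⁻⁹ W → 10 log₁₀(P_tot / 10⁻³) = −50.2 dBm

−50.2 dBm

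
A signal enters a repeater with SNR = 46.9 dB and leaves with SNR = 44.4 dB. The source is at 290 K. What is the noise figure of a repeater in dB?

2.5 dB

NF (dB) = SNR_in(dB) − SNR_out(dB) when the source is at T₀
NF = 46.9 − 44.4 = 2.5 dB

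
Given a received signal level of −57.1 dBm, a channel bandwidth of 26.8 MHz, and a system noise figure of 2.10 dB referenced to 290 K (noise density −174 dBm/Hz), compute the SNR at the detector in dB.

40.5 dB

Noise floor: N = −174 + 10 log₁₀(B) + NF
10 log₁₀(2.68×10⁷) = 74.28 dB
N = −174 + 74.28 + 2.10 = −97.62 dBm
SNR = P_sig − N = −57.1 − (−97.62) = 40.52 dB → 40.5 dB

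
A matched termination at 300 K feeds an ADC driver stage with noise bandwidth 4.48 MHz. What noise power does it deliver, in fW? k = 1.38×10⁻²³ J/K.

18.5 fW

P_n = kTB = 1.38×10⁻²³ × 300 × 4.48×10⁶ = 1.85×10⁻¹⁴ W = 18.5 fW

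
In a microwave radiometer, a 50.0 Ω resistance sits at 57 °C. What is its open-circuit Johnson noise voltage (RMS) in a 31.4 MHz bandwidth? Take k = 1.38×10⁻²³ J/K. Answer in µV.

5.35 µV

T = 57 °C + 273.15 = 330.15 K
V_n = √(4kTRB)
4kTRB = 4 × 1.38×10⁻²³ × 330.15 × 5.00×10¹ × 3.14×10⁷ = 2.86×10⁻¹¹ V²
V_n = √(2.86×10⁻¹¹) = 5.35×10⁻⁶ V = 5.35 µV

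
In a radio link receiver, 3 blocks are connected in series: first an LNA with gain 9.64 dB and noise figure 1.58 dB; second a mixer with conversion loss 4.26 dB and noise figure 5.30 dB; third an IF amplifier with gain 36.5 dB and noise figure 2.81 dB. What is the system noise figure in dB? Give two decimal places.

Convert to linear (a loss of L dB is a gain of −L dB): F_i = 10^(NF_i/10), G_i = 10^(G_i,dB/10)
  Stage 1: F_1 = 10^(1.58/10) = 1.439, G_1 = 10^(9.64/10) = 9.204
  Stage 2: F_2 = 10^(5.30/10) = 3.388, G_2 = 10^(−4.26/10) = 0.3750
  Stage 3: F_3 = 10^(2.81/10) = 1.910, G_3 = 10^(36.5/10) = 4467
Friis cascade:
  F = 1.439 + (3.388 − 1)/9.204 + (1.910 − 1)/3.451 = 1.962
NF = 10 log₁₀(1.962) = 2.93 dB

2.93 dB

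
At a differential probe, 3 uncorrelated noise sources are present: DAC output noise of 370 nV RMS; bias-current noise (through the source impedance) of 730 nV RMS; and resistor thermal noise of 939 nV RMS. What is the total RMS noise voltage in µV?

Uncorrelated sources add in power (mean-square): V_tot = √(ΣV_i²)
V_tot = √[(3.70×10⁻⁷)² + (7.30×10⁻⁷)² + (9.39×10⁻⁷)²] = 1.25×10⁻⁶ V = 1.25 µV

1.25 µV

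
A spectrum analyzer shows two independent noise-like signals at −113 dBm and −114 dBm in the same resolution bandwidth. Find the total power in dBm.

Convert to linear, add, convert back:
P₁ = 5.01×10⁻¹⁵ W, P₂ = 3.98×10⁻¹⁵ W
P_tot = 8.99×10⁻¹⁵ W → 10 log₁₀(P_tot / 10⁻³) = −110.5 dBm

−110.5 dBm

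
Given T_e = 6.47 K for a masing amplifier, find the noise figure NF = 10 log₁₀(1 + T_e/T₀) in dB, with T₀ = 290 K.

0.096 dB

F = 1 + T_e/T₀ = 1 + 6.47/290 = 1.02231
NF = 10 log₁₀(1.02231) = 0.096 dB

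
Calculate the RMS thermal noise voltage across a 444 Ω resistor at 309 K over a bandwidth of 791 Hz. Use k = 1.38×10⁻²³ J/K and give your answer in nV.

77.4 nV

V_n = √(4kTRB)
4kTRB = 4 × 1.38×10⁻²³ × 309 × 4.44×10² × 7.91×10² = 5.99×10⁻¹⁵ V²
V_n = √(5.99×10⁻¹⁵) = 7.74×10⁻⁸ V = 77.4 nV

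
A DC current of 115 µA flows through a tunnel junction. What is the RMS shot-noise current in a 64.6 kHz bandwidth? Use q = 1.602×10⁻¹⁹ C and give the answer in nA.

1.54 nA

I_n = √(2qI·B)
2qI·B = 2 × 1.602×10⁻¹⁹ × 1.15×10⁻⁴ × 6.46×10⁴ = 2.38×10⁻¹⁸ A²
I_n = √(2.38×10⁻¹⁸) = 1.54×10⁻⁹ A = 1.54 nA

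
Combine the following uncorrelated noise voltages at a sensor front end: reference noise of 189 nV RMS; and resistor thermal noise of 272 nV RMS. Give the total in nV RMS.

331 nV

Uncorrelated sources add in power (mean-square): V_tot = √(ΣV_i²)
V_tot = √[(1.89×10⁻⁷)² + (2.72×10⁻⁷)²] = 3.31×10⁻⁷ V = 331 nV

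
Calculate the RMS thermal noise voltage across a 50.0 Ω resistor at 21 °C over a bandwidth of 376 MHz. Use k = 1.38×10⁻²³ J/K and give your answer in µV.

17.5 µV

T = 21 °C + 273.15 = 294.15 K
V_n = √(4kTRB)
4kTRB = 4 × 1.38×10⁻²³ × 294.15 × 5.00×10¹ × 3.76×10⁸ = 3.05×10⁻¹⁰ V²
V_n = √(3.05×10⁻¹⁰) = 1.75×10⁻⁵ V = 17.5 µV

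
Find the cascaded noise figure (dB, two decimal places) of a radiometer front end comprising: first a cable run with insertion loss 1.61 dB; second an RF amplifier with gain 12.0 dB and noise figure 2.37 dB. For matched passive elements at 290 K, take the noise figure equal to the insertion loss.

3.98 dB

Convert to linear (a loss of L dB is a gain of −L dB): F_i = 10^(NF_i/10), G_i = 10^(G_i,dB/10)
  Stage 1: F_1 = 10^(1.61/10) = 1.449, G_1 = 10^(−1.61/10) = 0.6902
  Stage 2: F_2 = 10^(2.37/10) = 1.726, G_2 = 10^(12.0/10) = 15.85
Friis cascade:
  F = 1.449 + (1.726 − 1)/0.6902 = 2.500
NF = 10 log₁₀(2.500) = 3.98 dB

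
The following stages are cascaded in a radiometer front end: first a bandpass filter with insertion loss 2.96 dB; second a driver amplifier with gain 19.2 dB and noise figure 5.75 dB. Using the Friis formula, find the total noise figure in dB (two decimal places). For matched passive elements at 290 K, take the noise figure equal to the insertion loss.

8.71 dB

Convert to linear (a loss of L dB is a gain of −L dB): F_i = 10^(NF_i/10), G_i = 10^(G_i,dB/10)
  Stage 1: F_1 = 10^(2.96/10) = 1.977, G_1 = 10^(−2.96/10) = 0.5058
  Stage 2: F_2 = 10^(5.75/10) = 3.758, G_2 = 10^(19.2/10) = 83.18
Friis cascade:
  F = 1.977 + (3.758 − 1)/0.5058 = 7.430
NF = 10 log₁₀(7.430) = 8.71 dB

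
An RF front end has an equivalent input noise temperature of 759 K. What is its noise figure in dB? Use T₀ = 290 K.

5.58 dB

F = 1 + T_e/T₀ = 1 + 759/290 = 3.61724
NF = 10 log₁₀(3.61724) = 5.58 dB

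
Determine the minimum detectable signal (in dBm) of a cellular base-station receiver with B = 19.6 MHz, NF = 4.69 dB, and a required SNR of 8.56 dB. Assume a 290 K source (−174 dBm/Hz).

Sensitivity = −174 + 10 log₁₀(B) + NF + SNR_min
= −174 + 72.92 + 4.69 + 8.56
= −87.83 dBm → −87.8 dBm

−87.8 dBm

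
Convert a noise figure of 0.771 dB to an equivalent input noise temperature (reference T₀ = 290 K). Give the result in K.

F = 10^(0.771/10) = 1.19426
T_e = (F − 1)·T₀ = (1.19426 − 1) × 290 = 56.3 K

56.3 K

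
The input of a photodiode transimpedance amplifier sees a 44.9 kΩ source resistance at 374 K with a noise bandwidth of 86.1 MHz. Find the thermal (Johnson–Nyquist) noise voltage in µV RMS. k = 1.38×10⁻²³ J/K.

283 µV

V_n = √(4kTRB)
4kTRB = 4 × 1.38×10⁻²³ × 374 × 4.49×10⁴ × 8.61×10⁷ = 7.98×10⁻⁸ V²
V_n = √(7.98×10⁻⁸) = 2.83×10⁻⁴ V = 283 µV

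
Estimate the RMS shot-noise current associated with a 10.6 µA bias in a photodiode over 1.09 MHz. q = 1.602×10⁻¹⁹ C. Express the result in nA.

1.92 nA

I_n = √(2qI·B)
2qI·B = 2 × 1.602×10⁻¹⁹ × 1.06×10⁻⁵ × 1.09×10⁶ = 3.70×10⁻¹⁸ A²
I_n = √(3.70×10⁻¹⁸) = 1.92×10⁻⁹ A = 1.92 nA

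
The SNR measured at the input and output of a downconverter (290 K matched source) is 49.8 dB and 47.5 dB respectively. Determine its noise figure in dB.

2.3 dB

NF (dB) = SNR_in(dB) − SNR_out(dB) when the source is at T₀
NF = 49.8 − 47.5 = 2.3 dB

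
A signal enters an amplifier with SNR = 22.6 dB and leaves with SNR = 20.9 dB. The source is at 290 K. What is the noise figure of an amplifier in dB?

NF (dB) = SNR_in(dB) − SNR_out(dB) when the source is at T₀
NF = 22.6 − 20.9 = 1.7 dB

1.7 dB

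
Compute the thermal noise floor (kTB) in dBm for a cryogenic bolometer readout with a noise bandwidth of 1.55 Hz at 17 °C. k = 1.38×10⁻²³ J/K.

T = 17 °C + 273.15 = 290.15 K
P_n = kTB = 1.38×10⁻²³ × 290.15 × 1.55×10⁰ = 6.21×10⁻²¹ W
In dBm: 10 log₁₀(6.21×10⁻²¹ / 10⁻³) = −172.1 dBm

−172.1 dBm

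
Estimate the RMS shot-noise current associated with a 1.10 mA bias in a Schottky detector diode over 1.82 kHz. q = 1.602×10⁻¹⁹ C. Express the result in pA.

801 pA

I_n = √(2qI·B)
2qI·B = 2 × 1.602×10⁻¹⁹ × 1.10×10⁻³ × 1.82×10³ = 6.41×10⁻¹⁹ A²
I_n = √(6.41×10⁻¹⁹) = 8.01×10⁻¹⁰ A = 801 pA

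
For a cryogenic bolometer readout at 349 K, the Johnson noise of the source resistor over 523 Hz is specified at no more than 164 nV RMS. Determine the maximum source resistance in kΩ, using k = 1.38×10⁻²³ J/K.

2.67 kΩ

Johnson–Nyquist: V_n = √(4kTRB) ⇒ R = V_n² / (4kTB)
4kTB = 4 × 1.38×10⁻²³ × 349 × 5.23×10² = 1.01×10⁻¹⁷
R = (1.64×10⁻⁷)² / 1.01×10⁻¹⁷ = 2.67×10³ Ω = 2.67 kΩ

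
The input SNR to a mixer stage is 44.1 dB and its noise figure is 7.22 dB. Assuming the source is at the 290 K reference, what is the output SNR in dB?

36.88 dB

By definition F = SNR_in/SNR_out, so in dB: SNR_out = SNR_in − NF
SNR_out = 44.1 − 7.22 = 36.88 dB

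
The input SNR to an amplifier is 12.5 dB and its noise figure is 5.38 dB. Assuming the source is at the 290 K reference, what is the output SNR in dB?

By definition F = SNR_in/SNR_out, so in dB: SNR_out = SNR_in − NF
SNR_out = 12.5 − 5.38 = 7.12 dB

7.12 dB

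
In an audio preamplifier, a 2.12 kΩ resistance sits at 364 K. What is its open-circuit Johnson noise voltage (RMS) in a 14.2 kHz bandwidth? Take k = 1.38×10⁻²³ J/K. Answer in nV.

778 nV

V_n = √(4kTRB)
4kTRB = 4 × 1.38×10⁻²³ × 364 × 2.12×10³ × 1.42×10⁴ = 6.05×10⁻¹³ V²
V_n = √(6.05×10⁻¹³) = 7.78×10⁻⁷ V = 778 nV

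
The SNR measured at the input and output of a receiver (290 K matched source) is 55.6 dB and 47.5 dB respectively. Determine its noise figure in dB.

NF (dB) = SNR_in(dB) − SNR_out(dB) when the source is at T₀
NF = 55.6 − 47.5 = 8.1 dB

8.1 dB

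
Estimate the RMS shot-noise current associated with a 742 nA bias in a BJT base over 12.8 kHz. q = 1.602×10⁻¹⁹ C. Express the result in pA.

I_n = √(2qI·B)
2qI·B = 2 × 1.602×10⁻¹⁹ × 7.42×10⁻⁷ × 1.28×10⁴ = 3.04×10⁻²¹ A²
I_n = √(3.04×10⁻²¹) = 5.52×10⁻¹¹ A = 55.2 pA

55.2 pA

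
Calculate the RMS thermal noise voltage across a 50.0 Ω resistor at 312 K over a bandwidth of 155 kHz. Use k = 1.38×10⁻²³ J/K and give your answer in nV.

V_n = √(4kTRB)
4kTRB = 4 × 1.38×10⁻²³ × 312 × 5.00×10¹ × 1.55×10⁵ = 1.33×10⁻¹³ V²
V_n = √(1.33×10⁻¹³) = 3.65×10⁻⁷ V = 365 nV

365 nV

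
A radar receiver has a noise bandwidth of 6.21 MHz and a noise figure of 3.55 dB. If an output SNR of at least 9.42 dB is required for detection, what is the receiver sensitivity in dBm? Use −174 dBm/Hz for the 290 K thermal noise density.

−93.1 dBm

Sensitivity = −174 + 10 log₁₀(B) + NF + SNR_min
= −174 + 67.93 + 3.55 + 9.42
= −93.10 dBm → −93.1 dBm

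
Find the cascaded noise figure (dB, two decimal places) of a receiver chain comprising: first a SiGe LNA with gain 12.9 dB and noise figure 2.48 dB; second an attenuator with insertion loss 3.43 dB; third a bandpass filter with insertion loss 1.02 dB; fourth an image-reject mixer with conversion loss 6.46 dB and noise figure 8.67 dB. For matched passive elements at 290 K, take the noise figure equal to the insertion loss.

4.43 dB

Convert to linear (a loss of L dB is a gain of −L dB): F_i = 10^(NF_i/10), G_i = 10^(G_i,dB/10)
  Stage 1: F_1 = 10^(2.48/10) = 1.770, G_1 = 10^(12.9/10) = 19.50
  Stage 2: F_2 = 10^(3.43/10) = 2.203, G_2 = 10^(−3.43/10) = 0.4539
  Stage 3: F_3 = 10^(1.02/10) = 1.265, G_3 = 10^(−1.02/10) = 0.7907
  Stage 4: F_4 = 10^(8.67/10) = 7.362, G_4 = 10^(−6.46/10) = 0.2259
Friis cascade:
  F = 1.770 + (2.203 − 1)/19.50 + (1.265 − 1)/8.851 + (7.362 − 1)/6.998 = 2.771
NF = 10 log₁₀(2.771) = 4.43 dB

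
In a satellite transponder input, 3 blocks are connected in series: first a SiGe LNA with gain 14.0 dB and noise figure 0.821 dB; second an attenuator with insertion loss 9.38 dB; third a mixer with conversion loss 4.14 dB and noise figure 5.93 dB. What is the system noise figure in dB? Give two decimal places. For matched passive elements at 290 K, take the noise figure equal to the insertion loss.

Convert to linear (a loss of L dB is a gain of −L dB): F_i = 10^(NF_i/10), G_i = 10^(G_i,dB/10)
  Stage 1: F_1 = 10^(0.821/10) = 1.208, G_1 = 10^(14.0/10) = 25.12
  Stage 2: F_2 = 10^(9.38/10) = 8.670, G_2 = 10^(−9.38/10) = 0.1153
  Stage 3: F_3 = 10^(5.93/10) = 3.917, G_3 = 10^(−4.14/10) = 0.3855
Friis cascade:
  F = 1.208 + (8.670 − 1)/25.12 + (3.917 − 1)/2.897 = 2.520
NF = 10 log₁₀(2.520) = 4.01 dB

4.01 dB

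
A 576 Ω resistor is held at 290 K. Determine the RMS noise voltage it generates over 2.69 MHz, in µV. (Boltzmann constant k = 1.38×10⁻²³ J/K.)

4.98 µV

V_n = √(4kTRB)
4kTRB = 4 × 1.38×10⁻²³ × 290 × 5.76×10² × 2.69×10⁶ = 2.48×10⁻¹¹ V²
V_n = √(2.48×10⁻¹¹) = 4.98×10⁻⁶ V = 4.98 µV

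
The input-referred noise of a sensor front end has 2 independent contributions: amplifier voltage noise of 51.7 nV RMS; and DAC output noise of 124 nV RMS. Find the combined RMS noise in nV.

Uncorrelated sources add in power (mean-square): V_tot = √(ΣV_i²)
V_tot = √[(5.17×10⁻⁸)² + (1.24×10⁻⁷)²] = 1.34×10⁻⁷ V = 134 nV

134 nV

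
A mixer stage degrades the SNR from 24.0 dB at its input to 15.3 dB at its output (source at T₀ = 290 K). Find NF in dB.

8.7 dB

NF (dB) = SNR_in(dB) − SNR_out(dB) when the source is at T₀
NF = 24.0 − 15.3 = 8.7 dB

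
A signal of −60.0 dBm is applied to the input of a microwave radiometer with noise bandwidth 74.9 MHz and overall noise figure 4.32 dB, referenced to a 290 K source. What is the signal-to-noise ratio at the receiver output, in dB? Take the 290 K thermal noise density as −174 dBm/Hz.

30.9 dB

Noise floor: N = −174 + 10 log₁₀(B) + NF
10 log₁₀(7.49×10⁷) = 78.74 dB
N = −174 + 78.74 + 4.32 = −90.94 dBm
SNR = P_sig − N = −60.0 − (−90.94) = 30.94 dB → 30.9 dB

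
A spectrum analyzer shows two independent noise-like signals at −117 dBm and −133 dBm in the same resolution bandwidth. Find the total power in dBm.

Convert to linear, add, convert back:
P₁ = 2.00×10⁻¹⁵ W, P₂ = 5.01×10⁻¹⁷ W
P_tot = 2.05×10⁻¹⁵ W → 10 log₁₀(P_tot / 10⁻³) = −116.9 dBm

−116.9 dBm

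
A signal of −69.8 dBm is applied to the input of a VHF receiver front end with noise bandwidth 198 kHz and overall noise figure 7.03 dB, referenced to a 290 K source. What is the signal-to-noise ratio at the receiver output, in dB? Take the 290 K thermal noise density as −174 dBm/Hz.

44.2 dB

Noise floor: N = −174 + 10 log₁₀(B) + NF
10 log₁₀(1.98×10⁵) = 52.97 dB
N = −174 + 52.97 + 7.03 = −114.00 dBm
SNR = P_sig − N = −69.8 − (−114.00) = 44.20 dB → 44.2 dB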